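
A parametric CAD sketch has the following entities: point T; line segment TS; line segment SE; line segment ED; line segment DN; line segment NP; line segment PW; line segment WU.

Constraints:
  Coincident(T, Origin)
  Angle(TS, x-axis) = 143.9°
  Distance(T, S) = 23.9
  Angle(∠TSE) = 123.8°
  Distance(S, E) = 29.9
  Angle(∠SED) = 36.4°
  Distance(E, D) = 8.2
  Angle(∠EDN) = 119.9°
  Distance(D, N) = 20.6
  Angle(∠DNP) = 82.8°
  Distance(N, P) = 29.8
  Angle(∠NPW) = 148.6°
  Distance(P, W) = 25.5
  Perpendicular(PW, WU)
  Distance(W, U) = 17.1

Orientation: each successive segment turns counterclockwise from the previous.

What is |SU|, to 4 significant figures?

56.45

T is at the origin; TS runs at 143.9° with length 23.9, so S = (-19.31, 14.08). ∠TSE = 123.8° gives SE at -159.9° from the x-axis; with |SE| = 29.9, E = (-47.39, 3.806). ∠SED = 36.4° gives ED at -16.30° from the x-axis; with |ED| = 8.2, D = (-39.52, 1.505). ∠EDN = 119.9° gives DN at 43.80° from the x-axis; with |DN| = 20.6, N = (-24.65, 15.76). ∠DNP = 82.8° gives NP at 141.0° from the x-axis; with |NP| = 29.8, P = (-47.81, 34.52). ∠NPW = 148.6° gives PW at 172.4° from the x-axis; with |PW| = 25.5, W = (-73.09, 37.89). The perpendicularity gives WU at right angles to PW, so WU runs at -97.60°; with |WU| = 17.1, U = (-75.35, 20.94). Then |SU| = |U − S| = 56.45.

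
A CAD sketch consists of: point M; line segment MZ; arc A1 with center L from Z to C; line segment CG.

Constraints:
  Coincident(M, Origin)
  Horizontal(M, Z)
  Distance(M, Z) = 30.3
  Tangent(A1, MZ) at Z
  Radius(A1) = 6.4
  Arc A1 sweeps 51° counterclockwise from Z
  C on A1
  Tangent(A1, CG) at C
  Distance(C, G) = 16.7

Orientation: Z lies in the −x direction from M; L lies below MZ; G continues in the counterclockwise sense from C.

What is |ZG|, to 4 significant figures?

21.80

M is at the origin; MZ is horizontal with |MZ| = 30.3 and Z on the −x side, so Z = (-30.30, 0.000). Tangency of A1 to MZ means the radius LZ is perpendicular to MZ, so L = Z + (0, -6.4) = (-30.30, -6.400). On A1, Z sits at bearing 90° from L; a 51° counterclockwise sweep puts C at bearing 141°, so C = L + 6.4·(cos 141°, sin 141°) = (-35.27, -2.372). The tangent condition forces LC to be normal to CG, so CG runs along (−sin 141°, cos 141°); with |CG| = 16.7, G = (-45.78, -15.35). Then |ZG| = |G − Z| = 21.80.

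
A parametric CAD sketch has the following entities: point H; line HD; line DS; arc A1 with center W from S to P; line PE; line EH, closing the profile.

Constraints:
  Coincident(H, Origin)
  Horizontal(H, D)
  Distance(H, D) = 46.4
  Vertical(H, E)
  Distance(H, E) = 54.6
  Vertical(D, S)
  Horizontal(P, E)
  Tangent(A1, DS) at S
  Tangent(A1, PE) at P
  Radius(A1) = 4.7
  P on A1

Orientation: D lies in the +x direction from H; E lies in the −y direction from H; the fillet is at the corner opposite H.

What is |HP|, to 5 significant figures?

68.703

H is at the origin; HD is horizontal with |HD| = 46.4 and D on the +x side, so D = (46.400, 0.0000). HE is vertical with |HE| = 54.6 and E on the −y side, so E = (0.0000, -54.600). The virtual corner opposite H is at (46.400, -54.600). A1 meets DS tangentially, so WS is at right angles to DS and tangency of A1 to PE means the radius WP is perpendicular to PE, with radius 4.7, so the center W sits 4.7 in from both sides at W = (41.700, -49.900). That places the tangent points at S = (46.400, -49.900) on DS and P = (41.700, -54.600) on PE. Then |HP| = |P − H| = 68.703.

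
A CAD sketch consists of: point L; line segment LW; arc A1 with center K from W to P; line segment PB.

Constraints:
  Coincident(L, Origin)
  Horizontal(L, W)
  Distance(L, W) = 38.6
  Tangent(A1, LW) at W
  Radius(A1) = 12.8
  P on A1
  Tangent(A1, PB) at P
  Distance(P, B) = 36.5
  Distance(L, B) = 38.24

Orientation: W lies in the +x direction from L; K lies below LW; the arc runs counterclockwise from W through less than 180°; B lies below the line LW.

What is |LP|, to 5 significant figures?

28.350

L is at the origin; LW is horizontal with |LW| = 38.6 and W on the +x side, so W = (38.600, 0.0000). Since A1 is tangent to LW there, KW ⟂ LW, so K = W + (0, -12.8) = (38.600, -12.800). Since KP ⟂ PB (tangency), |KB| = √(12.8² + 36.5²) = 38.679 regardless of where P sits on A1. So B lies on both circle(L, 38.24) and circle(K, 38.679); the below-LW intersection is B = (8.6312, -37.253). P is the foot of the tangent from B: P = (27.682, -6.1192).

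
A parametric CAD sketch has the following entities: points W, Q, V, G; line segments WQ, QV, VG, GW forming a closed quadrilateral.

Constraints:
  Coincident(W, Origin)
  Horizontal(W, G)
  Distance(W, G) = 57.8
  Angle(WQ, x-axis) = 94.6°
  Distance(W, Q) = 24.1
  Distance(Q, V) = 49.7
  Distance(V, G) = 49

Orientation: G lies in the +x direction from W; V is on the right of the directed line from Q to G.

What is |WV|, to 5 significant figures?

27.084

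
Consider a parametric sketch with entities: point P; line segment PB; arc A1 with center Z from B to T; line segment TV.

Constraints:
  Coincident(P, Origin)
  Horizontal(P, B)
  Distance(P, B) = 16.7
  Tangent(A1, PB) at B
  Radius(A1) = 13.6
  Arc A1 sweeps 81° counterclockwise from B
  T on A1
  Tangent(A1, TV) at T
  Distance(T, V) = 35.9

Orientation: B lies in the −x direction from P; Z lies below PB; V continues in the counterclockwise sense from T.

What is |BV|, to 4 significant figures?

50.65

P is at the origin; P and B share the same y with |PB| = 16.7 and B on the −x side, so B = (-16.70, 0.000). Since A1 is tangent to PB there, ZB ⟂ PB, so Z = B + (0, -13.6) = (-16.70, -13.60). On A1, B sits at bearing 90° from Z; an 81° counterclockwise sweep puts T at bearing 171°, so T = Z + 13.6·(cos 171°, sin 171°) = (-30.13, -11.47). The tangent condition forces ZT to be normal to TV, so TV runs along (−sin 171°, cos 171°); with |TV| = 35.9, V = (-35.75, -46.93). Then |BV| = |V − B| = 50.65.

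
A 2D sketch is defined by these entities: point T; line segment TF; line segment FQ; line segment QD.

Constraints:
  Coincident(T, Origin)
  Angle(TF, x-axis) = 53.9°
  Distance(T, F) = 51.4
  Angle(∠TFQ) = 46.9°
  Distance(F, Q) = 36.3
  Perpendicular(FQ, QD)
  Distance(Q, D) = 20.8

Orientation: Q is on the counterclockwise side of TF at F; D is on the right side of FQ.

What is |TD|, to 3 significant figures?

58.3

T is at the origin; TF runs at 53.9° with length 51.4, so F = 51.4·(cos 53.9°, sin 53.9°) = (30.3, 41.5). ∠TFQ = 46.9°, so FQ runs at 53.9° + (180° − 46.9°) = 187° from the x-axis; with |FQ| = 36.3, Q = F + 36.3·(cos 187°, sin 187°) = (-5.74, 37.1). FQ is perpendicular to QD; with |QD| = 20.8 on the right of FQ, D = Q + 20.8·(-0.122, 0.993) = (-8.28, 57.8). Then |TD| = |D − T| = 58.3.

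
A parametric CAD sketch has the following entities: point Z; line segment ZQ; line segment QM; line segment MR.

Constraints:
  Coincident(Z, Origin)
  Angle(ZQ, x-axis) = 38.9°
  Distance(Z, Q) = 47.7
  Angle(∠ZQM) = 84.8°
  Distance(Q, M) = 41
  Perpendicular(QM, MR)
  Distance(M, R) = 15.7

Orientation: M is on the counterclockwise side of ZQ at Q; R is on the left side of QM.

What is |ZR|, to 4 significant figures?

48.55

Z is at the origin; ZQ runs at 38.9° with length 47.7, so Q = 47.7·(cos 38.9°, sin 38.9°) = (37.12, 29.95). ∠ZQM = 84.8°, so QM runs at 38.9° + (180° − 84.8°) = 134.1° from the x-axis; with |QM| = 41.0, M = Q + 41.0·(cos 134.1°, sin 134.1°) = (8.590, 59.40). QM is perpendicular to MR; with |MR| = 15.7 on the left of QM, R = M + 15.7·(-0.7181, -0.6959) = (-2.685, 48.47). Then |ZR| = |R − Z| = 48.55.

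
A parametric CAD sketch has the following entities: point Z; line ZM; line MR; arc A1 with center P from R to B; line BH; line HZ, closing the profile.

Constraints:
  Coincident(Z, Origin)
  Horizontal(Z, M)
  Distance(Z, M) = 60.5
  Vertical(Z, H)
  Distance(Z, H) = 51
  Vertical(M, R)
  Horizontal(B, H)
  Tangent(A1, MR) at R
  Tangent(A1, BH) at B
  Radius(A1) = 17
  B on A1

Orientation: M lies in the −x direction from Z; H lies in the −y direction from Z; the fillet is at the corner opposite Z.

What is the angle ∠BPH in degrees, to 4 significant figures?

68.65°

Z is at the origin; Z and M share the same y with |ZM| = 60.5 and M on the −x side, so M = (-60.50, 0.000). Z and H share the same x with |ZH| = 51.0 and H on the −y side, so H = (0.000, -51.00). The virtual corner opposite Z is at (-60.50, -51.00). The tangent condition forces PR to be normal to MR and since A1 is tangent to BH there, PB ⟂ BH, with radius 17.0, so the center P sits 17.0 in from both sides at P = (-43.50, -34.00). That places the tangent points at R = (-60.50, -34.00) on MR and B = (-43.50, -51.00) on BH. Then cos ∠BPH = PB·PH / (|PB||PH|), giving 68.65°.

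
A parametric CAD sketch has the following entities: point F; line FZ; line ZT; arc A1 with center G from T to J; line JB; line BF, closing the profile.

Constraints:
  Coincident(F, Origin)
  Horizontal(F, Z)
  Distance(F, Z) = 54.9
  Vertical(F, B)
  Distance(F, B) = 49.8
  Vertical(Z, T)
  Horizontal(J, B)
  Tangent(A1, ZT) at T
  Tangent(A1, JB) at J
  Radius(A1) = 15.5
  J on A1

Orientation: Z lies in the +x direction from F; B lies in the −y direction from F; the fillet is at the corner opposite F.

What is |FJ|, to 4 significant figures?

63.50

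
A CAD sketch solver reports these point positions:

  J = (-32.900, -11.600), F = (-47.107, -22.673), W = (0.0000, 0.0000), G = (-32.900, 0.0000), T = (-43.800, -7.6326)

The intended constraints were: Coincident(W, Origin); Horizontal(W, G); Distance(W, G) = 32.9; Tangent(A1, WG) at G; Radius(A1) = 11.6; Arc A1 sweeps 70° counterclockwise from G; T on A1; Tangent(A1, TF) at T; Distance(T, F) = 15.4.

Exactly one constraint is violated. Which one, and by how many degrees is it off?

Tangent(A1, TF) at T — off by 7.60°.

W = (0.00, 0.00) ✓; W.y = 0.00, G.y = 0.00 ✓; |WG| = 32.90 ✓; ∠(JG, GW) = 90.00° ✓; |JG| = 11.60 ✓; bearing(J→T) − bearing(J→G) = 70.00° ✓; |JT| = 11.60 ✓; ∠(JT, TF) = 82.40° ✗; |TF| = 15.40 ✓.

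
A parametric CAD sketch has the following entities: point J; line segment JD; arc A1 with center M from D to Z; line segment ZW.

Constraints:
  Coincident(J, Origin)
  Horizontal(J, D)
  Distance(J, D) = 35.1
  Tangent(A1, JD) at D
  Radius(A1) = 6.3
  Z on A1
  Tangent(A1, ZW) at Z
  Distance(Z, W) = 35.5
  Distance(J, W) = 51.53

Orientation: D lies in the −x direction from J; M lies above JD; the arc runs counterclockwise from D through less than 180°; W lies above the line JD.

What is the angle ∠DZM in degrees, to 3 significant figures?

44.1°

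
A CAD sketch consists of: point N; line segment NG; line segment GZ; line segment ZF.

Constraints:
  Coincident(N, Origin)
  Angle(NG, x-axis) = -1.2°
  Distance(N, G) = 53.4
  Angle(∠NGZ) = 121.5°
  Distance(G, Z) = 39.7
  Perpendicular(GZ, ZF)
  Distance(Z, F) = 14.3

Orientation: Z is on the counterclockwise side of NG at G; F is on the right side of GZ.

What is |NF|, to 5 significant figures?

90.276

N is at the origin; NG runs at -1.2° with length 53.4, so G = 53.4·(cos -1.2°, sin -1.2°) = (53.388, -1.1183). ∠NGZ = 121.5°, so GZ runs at -1.2° + (180° − 121.5°) = 57.300° from the x-axis; with |GZ| = 39.7, Z = G + 39.7·(cos 57.300°, sin 57.300°) = (74.836, 32.290). GZ ⟂ ZF; with |ZF| = 14.3 on the right of GZ, F = Z + 14.3·(0.84151, -0.54024) = (86.869, 24.564). Then |NF| = |F − N| = 90.276.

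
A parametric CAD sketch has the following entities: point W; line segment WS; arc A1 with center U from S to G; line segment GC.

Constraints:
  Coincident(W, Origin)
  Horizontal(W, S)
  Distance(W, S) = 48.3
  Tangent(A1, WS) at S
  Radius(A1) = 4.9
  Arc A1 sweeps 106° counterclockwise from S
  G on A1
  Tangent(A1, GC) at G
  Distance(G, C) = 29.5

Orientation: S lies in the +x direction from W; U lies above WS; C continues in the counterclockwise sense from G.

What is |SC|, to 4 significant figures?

34.78

On A1, S sits at bearing -90° from U; a 106° counterclockwise sweep puts G at bearing 16°, so G = U + 4.9·(cos 16°, sin 16°) = (53.01, 6.251). A1 meets GC tangentially, so UG is at right angles to GC, so GC runs along (−sin 16°, cos 16°); with |GC| = 29.5, C = (44.88, 34.61). Then |SC| = |C − S| = 34.78.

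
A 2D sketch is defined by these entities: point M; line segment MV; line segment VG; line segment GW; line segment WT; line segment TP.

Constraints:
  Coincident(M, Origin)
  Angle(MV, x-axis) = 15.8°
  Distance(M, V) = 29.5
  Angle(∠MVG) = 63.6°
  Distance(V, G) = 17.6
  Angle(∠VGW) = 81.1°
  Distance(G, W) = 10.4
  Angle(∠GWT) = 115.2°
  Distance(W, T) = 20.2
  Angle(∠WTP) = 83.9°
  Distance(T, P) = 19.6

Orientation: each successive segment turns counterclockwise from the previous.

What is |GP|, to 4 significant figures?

24.70

M is at the origin; MV runs at 15.8° with length 29.5, so V = (28.39, 8.032). ∠MVG = 63.6° gives VG at 132.2° from the x-axis; with |VG| = 17.6, G = (16.56, 21.07). ∠VGW = 81.1° gives GW at -128.9° from the x-axis; with |GW| = 10.4, W = (10.03, 12.98). ∠GWT = 115.2° gives WT at -64.10° from the x-axis; with |WT| = 20.2, T = (18.86, -5.194). ∠WTP = 83.9° gives TP at 32.00° from the x-axis; with |TP| = 19.6, P = (35.48, 5.192). Then |GP| = |P − G| = 24.70.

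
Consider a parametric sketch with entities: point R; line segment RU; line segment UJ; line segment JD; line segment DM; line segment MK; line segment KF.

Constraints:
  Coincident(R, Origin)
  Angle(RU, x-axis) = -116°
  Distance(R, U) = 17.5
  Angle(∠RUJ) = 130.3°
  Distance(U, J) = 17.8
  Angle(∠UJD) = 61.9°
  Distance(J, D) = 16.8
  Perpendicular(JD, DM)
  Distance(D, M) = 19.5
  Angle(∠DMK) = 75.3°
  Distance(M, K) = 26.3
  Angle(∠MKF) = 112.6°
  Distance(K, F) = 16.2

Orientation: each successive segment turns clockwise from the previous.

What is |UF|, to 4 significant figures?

26.99

R is at the origin; RU runs at -116.0° with length 17.5, so U = (-7.671, -15.73). ∠RUJ = 130.3° gives UJ at -165.7° from the x-axis; with |UJ| = 17.8, J = (-24.92, -20.13). ∠UJD = 61.9° gives JD at 76.20° from the x-axis; with |JD| = 16.8, D = (-20.91, -3.810). The perpendicularity gives DM at right angles to JD, so DM runs at -13.80°; with |DM| = 19.5, M = (-1.975, -8.462). ∠DMK = 75.3° gives MK at -118.5° from the x-axis; with |MK| = 26.3, K = (-14.52, -31.57). ∠MKF = 112.6° gives KF at 174.1° from the x-axis; with |KF| = 16.2, F = (-30.64, -29.91). Then |UF| = |F − U| = 26.99.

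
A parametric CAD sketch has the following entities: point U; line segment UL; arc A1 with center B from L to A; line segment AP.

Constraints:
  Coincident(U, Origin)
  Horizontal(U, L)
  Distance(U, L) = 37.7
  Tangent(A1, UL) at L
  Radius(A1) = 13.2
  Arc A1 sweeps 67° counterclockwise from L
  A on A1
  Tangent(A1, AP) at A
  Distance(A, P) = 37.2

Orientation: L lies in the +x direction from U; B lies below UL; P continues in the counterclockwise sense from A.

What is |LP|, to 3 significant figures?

50.0

U is at the origin; U and L share the same y with |UL| = 37.7 and L on the +x side, so L = (37.7, 0.00). Since A1 is tangent to UL there, BL ⟂ UL, so B = L + (0, -13.2) = (37.7, -13.2). On A1, L sits at bearing 90° from B; a 67° counterclockwise sweep puts A at bearing 157°, so A = B + 13.2·(cos 157°, sin 157°) = (25.5, -8.04). Tangency of A1 to AP means the radius BA is perpendicular to AP, so AP runs along (−sin 157°, cos 157°); with |AP| = 37.2, P = (11.0, -42.3). Then |LP| = |P − L| = 50.0.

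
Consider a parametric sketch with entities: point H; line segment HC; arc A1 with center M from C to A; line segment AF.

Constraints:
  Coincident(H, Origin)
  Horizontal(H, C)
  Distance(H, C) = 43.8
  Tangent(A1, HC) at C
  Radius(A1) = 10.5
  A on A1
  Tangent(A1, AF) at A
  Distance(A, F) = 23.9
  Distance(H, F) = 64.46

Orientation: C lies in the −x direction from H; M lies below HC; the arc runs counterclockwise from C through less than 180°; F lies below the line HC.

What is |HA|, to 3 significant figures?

55.3

Checks: ∠(MC, CH) = 90.00° ✓; |MC| = 10.50 ✓; |MA| = 10.50 ✓; ∠(MA, AF) = 90.00° ✓; |AF| = 23.90 ✓; |HF| = 64.46 ✓.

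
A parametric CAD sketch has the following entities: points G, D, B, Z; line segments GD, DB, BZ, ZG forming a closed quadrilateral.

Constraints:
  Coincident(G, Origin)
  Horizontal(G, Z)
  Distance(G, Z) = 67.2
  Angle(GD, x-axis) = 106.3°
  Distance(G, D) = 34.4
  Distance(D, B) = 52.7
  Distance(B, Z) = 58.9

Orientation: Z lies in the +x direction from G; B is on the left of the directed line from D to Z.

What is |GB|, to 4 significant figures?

65.30

Checks: |DB| = 52.70 ✓; |BZ| = 58.90 ✓.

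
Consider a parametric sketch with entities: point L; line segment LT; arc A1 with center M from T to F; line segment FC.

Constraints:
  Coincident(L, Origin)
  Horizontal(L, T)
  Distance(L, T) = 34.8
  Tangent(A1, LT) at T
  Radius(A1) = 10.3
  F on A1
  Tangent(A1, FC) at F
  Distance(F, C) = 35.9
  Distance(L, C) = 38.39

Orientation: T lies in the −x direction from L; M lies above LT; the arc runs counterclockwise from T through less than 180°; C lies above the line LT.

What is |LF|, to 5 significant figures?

26.263

Checks: L = (0.00, 0.00) ✓; |MF| = 10.30 ✓; ∠(MF, FC) = 90.00° ✓; |FC| = 35.90 ✓; |LC| = 38.39 ✓.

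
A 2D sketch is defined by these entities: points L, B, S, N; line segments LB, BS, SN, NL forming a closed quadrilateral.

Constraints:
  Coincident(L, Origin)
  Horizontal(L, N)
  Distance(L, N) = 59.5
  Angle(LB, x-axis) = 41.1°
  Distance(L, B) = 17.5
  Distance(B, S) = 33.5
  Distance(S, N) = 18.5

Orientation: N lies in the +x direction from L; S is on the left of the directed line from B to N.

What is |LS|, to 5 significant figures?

48.498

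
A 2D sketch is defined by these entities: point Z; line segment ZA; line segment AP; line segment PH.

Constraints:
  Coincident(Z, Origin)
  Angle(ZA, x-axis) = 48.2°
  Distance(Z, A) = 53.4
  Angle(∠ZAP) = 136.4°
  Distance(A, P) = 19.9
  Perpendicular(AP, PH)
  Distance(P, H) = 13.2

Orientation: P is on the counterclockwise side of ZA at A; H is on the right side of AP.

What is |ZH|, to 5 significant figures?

77.027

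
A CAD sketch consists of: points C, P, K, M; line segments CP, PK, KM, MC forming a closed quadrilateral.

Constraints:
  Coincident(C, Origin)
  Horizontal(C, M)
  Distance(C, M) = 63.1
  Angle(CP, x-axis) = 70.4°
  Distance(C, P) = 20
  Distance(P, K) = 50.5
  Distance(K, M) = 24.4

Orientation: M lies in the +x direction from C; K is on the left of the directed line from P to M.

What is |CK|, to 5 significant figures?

61.684

C is at the origin; C and M share the same y with |CM| = 63.1 and M in +x, so M = (63.1, 0). CP runs at 70.4° with |CP| = 20.0, so P = (6.7090, 18.841). K is determined by |PK| = 50.5 and |KM| = 24.4 together: it lies at the intersection of circle(P, 50.5) and circle(M, 24.4). With |PM| = 59.455, the foot of the radical line on PM is 46.168 from P and the perpendicular offset is √(50.5² − 46.168²) = 20.465. Taking the left-of-PM solution: K = (56.982, 23.621).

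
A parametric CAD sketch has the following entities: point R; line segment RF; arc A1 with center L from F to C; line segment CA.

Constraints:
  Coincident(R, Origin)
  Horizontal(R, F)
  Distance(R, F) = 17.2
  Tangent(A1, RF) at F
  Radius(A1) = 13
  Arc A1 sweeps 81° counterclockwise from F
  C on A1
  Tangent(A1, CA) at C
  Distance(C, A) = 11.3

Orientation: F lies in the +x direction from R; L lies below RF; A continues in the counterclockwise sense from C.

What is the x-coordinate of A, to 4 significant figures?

2.592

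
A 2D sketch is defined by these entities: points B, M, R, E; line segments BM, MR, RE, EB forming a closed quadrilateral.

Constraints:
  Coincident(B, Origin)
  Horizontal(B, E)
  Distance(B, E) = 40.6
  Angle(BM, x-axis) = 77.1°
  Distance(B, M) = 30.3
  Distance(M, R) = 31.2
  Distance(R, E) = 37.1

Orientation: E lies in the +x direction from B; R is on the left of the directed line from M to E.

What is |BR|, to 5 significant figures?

52.331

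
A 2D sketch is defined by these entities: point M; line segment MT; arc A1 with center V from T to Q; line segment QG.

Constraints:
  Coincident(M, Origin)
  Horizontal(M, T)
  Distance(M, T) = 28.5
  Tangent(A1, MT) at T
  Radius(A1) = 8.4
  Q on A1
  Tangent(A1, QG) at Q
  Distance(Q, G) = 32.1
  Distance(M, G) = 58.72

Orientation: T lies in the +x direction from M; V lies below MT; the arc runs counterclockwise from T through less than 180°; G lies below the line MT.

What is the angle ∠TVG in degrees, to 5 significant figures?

148.47°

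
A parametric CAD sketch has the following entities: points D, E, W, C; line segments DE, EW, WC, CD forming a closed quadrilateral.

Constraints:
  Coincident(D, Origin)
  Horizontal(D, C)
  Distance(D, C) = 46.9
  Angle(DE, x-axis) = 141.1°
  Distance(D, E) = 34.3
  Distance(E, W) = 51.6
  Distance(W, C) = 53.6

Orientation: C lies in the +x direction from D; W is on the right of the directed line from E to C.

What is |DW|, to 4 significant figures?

23.43

Checks: |EW| = 51.60 ✓; |WC| = 53.60 ✓.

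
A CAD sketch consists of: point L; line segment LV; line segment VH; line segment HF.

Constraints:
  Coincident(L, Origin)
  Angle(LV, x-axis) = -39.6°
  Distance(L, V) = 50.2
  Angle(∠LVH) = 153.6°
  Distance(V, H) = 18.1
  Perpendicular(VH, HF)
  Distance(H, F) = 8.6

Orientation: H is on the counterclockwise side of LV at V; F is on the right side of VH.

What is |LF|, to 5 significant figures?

70.237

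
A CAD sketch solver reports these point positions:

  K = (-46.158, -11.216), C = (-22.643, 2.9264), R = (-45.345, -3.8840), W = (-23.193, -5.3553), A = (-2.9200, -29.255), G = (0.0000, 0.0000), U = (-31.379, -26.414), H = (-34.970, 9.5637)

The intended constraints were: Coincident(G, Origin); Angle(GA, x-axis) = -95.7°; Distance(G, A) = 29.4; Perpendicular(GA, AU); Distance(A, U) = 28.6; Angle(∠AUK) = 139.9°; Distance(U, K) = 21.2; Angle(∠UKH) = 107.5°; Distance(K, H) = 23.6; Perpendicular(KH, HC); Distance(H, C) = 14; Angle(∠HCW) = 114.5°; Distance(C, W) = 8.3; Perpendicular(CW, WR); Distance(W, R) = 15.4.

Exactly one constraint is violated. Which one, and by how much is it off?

Distance(W, R) = 15.4 — off by 6.80.

G = (0.00, 0.00) ✓; GA at -95.70° ✓; |GA| = 29.40 ✓; ∠(GA, AU) = 90.00° ✓; |AU| = 28.60 ✓; ∠AUK = 139.9° ✓; |UK| = 21.20 ✓; ∠UKH = 107.5° ✓; |KH| = 23.60 ✓; ∠(KH, HC) = 90.00° ✓; |HC| = 14.00 ✓; ∠HCW = 114.5° ✓; |CW| = 8.300 ✓; ∠(CW, WR) = 90.00° ✓; |WR| = 22.20 ✗.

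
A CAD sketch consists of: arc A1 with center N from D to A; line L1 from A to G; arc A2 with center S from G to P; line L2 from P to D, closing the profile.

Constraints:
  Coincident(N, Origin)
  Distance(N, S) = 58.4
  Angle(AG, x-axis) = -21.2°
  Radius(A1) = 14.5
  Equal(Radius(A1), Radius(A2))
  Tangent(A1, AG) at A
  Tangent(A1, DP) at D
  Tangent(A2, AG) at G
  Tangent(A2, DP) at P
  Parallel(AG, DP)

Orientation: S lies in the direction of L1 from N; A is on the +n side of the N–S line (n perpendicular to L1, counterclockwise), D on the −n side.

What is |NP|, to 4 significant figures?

60.17

The slot axis is L1's direction at -21.2°, so u = (cos -21.2°, sin -21.2°) = (0.9323, -0.3616) and n = (−sin -21.2°, cos -21.2°) = (0.3616, 0.9323). N is at the origin and S lies 58.4 along u from N, so S = 58.4·u = (54.45, -21.12). Tangency of A1 to both parallel lines with radius 14.5 puts A and D at N ± 14.5·n: A = (5.244, 13.52), D = (-5.244, -13.52). Equal radii place G and P the same way about S: G = S + 14.5·n = (59.69, -7.600), P = S − 14.5·n = (49.20, -34.64). Then |NP| = |P − N| = 60.17.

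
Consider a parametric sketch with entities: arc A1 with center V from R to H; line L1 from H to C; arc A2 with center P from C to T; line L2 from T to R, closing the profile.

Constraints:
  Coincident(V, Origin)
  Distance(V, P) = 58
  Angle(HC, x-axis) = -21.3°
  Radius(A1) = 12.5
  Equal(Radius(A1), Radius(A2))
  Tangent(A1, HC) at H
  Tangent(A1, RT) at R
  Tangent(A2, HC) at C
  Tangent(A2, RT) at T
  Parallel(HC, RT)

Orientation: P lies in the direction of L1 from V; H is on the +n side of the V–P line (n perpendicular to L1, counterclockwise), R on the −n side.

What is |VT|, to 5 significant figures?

59.332

The slot axis is L1's direction at -21.3°, so u = (cos -21.3°, sin -21.3°) = (0.93169, -0.36325) and n = (−sin -21.3°, cos -21.3°) = (0.36325, 0.93169). V is at the origin and P lies 58.0 along u from V, so P = 58.0·u = (54.038, -21.069). Tangency of A1 to both parallel lines with radius 12.5 puts H and R at V ± 12.5·n: H = (4.5406, 11.646), R = (-4.5406, -11.646). Equal radii place C and T the same way about P: C = P + 12.5·n = (58.579, -9.4224), T = P − 12.5·n = (49.497, -32.715). Then |VT| = |T − V| = 59.332.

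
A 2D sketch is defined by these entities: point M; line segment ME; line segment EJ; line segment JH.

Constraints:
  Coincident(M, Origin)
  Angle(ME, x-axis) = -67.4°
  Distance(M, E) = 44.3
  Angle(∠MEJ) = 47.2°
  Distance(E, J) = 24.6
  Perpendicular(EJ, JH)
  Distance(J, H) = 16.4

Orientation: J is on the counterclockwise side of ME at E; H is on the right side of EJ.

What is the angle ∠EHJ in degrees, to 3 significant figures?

56.3°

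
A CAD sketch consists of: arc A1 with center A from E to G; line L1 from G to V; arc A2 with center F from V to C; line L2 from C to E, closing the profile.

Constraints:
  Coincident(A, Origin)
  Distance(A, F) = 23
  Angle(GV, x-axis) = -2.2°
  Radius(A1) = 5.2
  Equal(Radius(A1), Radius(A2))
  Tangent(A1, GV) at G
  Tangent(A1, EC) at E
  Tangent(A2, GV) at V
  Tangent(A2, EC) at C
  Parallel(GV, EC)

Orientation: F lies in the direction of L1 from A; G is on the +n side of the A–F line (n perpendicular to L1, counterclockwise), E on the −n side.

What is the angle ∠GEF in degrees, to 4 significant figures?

77.26°

A is at the origin and F lies 23.0 along u from A, so F = 23.0·u = (22.98, -0.8829). Tangency of A1 to both parallel lines with radius 5.2 puts G and E at A ± 5.2·n: G = (0.1996, 5.196), E = (-0.1996, -5.196). Then cos ∠GEF = EG·EF / (|EG||EF|), giving 77.26°.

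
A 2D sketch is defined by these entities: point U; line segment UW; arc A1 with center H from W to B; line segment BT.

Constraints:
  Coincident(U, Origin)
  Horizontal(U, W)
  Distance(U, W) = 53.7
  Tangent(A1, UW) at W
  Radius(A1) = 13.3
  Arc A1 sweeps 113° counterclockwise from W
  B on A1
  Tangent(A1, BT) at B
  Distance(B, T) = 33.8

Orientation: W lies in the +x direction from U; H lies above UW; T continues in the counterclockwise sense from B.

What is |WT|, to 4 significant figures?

49.62

On A1, W sits at bearing -90° from H; a 113° counterclockwise sweep puts B at bearing 23°, so B = H + 13.3·(cos 23°, sin 23°) = (65.94, 18.50). Tangency of A1 to BT means the radius HB is perpendicular to BT, so BT runs along (−sin 23°, cos 23°); with |BT| = 33.8, T = (52.74, 49.61). Then |WT| = |T − W| = 49.62.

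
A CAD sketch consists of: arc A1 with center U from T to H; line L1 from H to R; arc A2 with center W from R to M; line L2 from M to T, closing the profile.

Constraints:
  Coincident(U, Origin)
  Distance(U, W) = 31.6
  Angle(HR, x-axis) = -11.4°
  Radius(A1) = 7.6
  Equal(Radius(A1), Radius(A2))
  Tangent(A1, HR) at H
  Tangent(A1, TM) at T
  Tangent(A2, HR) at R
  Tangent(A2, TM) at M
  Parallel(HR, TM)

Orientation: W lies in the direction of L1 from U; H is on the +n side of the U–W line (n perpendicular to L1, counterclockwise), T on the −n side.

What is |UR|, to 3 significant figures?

32.5

The slot axis is L1's direction at -11.4°, so u = (cos -11.4°, sin -11.4°) = (0.980, -0.198) and n = (−sin -11.4°, cos -11.4°) = (0.198, 0.980). U is at the origin and W lies 31.6 along u from U, so W = 31.6·u = (31.0, -6.25). Tangency of A1 to both parallel lines with radius 7.6 puts H and T at U ± 7.6·n: H = (1.50, 7.45), T = (-1.50, -7.45). Equal radii place R and M the same way about W: R = W + 7.6·n = (32.5, 1.20), M = W − 7.6·n = (29.5, -13.7). Then |UR| = |R − U| = 32.5.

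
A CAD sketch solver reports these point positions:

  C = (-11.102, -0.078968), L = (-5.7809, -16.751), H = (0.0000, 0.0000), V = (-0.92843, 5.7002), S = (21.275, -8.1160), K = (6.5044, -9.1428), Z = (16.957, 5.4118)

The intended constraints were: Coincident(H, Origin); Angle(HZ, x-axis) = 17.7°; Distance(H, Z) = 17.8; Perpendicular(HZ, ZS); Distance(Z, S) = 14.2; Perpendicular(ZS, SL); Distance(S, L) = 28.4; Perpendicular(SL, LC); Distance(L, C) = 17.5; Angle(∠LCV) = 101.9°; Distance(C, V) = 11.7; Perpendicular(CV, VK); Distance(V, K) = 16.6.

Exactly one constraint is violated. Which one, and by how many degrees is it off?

Perpendicular(CV, VK) — off by 3.00°.

H = (0.00, 0.00) ✓; HZ at 17.70° ✓; |HZ| = 17.80 ✓; ∠(HZ, ZS) = 90.00° ✓; |ZS| = 14.20 ✓; ∠(ZS, SL) = 90.00° ✓; |SL| = 28.40 ✓; ∠(SL, LC) = 90.00° ✓; |LC| = 17.50 ✓; ∠LCV = 101.9° ✓; |CV| = 11.70 ✓; ∠(CV, VK) = 93.00° ✗; |VK| = 16.60 ✓.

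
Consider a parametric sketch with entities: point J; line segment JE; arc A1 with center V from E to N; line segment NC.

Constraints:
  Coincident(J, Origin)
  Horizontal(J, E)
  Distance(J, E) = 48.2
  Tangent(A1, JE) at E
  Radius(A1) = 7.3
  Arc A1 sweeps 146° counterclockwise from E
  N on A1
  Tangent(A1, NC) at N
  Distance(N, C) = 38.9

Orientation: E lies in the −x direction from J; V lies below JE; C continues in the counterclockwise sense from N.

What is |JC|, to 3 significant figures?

40.4

J is at the origin; J and E share the same y with |JE| = 48.2 and E on the −x side, so E = (-48.2, 0.00). Tangency of A1 to JE means the radius VE is perpendicular to JE, so V = E + (0, -7.3) = (-48.2, -7.30). On A1, E sits at bearing 90° from V; a 146° counterclockwise sweep puts N at bearing 236°, so N = V + 7.3·(cos 236°, sin 236°) = (-52.3, -13.4). The tangent condition forces VN to be normal to NC, so NC runs along (−sin 236°, cos 236°); with |NC| = 38.9, C = (-20.0, -35.1). Then |JC| = |C − J| = 40.4.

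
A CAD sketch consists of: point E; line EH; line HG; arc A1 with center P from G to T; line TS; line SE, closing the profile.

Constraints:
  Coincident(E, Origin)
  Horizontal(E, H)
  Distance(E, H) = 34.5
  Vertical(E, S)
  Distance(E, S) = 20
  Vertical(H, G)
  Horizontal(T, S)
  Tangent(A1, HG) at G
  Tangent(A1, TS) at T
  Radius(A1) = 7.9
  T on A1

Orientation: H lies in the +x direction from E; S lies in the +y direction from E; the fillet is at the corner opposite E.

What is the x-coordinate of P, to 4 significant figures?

26.60

E is at the origin; E and H share the same y with |EH| = 34.5 and H on the +x side, so H = (34.50, 0.000). E and S share the same x with |ES| = 20.0 and S on the +y side, so S = (0.000, 20.00). The virtual corner opposite E is at (34.50, 20.00). Tangency of A1 to HG means the radius PG is perpendicular to HG and the tangent condition forces PT to be normal to TS, with radius 7.9, so the center P sits 7.9 in from both sides at P = (26.60, 12.10). So P.x = 26.60.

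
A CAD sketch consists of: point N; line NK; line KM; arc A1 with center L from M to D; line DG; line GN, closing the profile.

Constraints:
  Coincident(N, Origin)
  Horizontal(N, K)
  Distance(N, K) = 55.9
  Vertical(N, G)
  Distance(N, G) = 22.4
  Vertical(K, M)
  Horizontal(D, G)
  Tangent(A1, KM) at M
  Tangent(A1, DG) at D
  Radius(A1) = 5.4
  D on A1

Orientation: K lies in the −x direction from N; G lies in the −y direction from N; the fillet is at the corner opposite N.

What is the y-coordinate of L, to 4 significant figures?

-17.00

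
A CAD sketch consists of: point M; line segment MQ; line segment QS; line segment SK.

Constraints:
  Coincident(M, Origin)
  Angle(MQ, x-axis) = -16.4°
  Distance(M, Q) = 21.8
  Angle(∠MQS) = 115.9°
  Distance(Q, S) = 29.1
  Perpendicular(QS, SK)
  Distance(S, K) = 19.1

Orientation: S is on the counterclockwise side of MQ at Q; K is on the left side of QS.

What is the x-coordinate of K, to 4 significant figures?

26.37

∠MQS = 115.9°, so QS runs at -16.4° + (180° − 115.9°) = 47.70° from the x-axis; with |QS| = 29.1, S = Q + 29.1·(cos 47.70°, sin 47.70°) = (40.50, 15.37). The perpendicularity gives SK at right angles to QS; with |SK| = 19.1 on the left of QS, K = S + 19.1·(-0.7396, 0.6730) = (26.37, 28.22). So K.x = 26.37.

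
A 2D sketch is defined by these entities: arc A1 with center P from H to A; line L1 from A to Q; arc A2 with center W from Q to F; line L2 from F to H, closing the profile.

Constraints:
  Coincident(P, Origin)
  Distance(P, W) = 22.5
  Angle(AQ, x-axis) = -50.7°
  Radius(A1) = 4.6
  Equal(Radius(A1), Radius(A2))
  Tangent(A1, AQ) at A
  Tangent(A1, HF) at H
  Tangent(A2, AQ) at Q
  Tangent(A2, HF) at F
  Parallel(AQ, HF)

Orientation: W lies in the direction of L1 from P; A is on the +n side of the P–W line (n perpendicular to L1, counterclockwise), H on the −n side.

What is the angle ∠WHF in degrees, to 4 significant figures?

11.55°

Tangency of A1 to both parallel lines with radius 4.6 puts A and H at P ± 4.6·n: A = (3.560, 2.914), H = (-3.560, -2.914). Equal radii place Q and F the same way about W: Q = W + 4.6·n = (17.81, -14.50), F = W − 4.6·n = (10.69, -20.32). Then cos ∠WHF = HW·HF / (|HW||HF|), giving 11.55°.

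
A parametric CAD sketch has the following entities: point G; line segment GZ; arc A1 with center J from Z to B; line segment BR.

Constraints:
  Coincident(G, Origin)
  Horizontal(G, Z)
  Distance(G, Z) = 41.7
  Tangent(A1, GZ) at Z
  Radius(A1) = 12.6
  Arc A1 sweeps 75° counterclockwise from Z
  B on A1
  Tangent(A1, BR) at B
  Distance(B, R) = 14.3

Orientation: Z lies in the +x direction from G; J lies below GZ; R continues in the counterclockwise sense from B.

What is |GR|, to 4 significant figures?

34.69

On A1, Z sits at bearing 90° from J; a 75° counterclockwise sweep puts B at bearing 165°, so B = J + 12.6·(cos 165°, sin 165°) = (29.53, -9.339). The tangent condition forces JB to be normal to BR, so BR runs along (−sin 165°, cos 165°); with |BR| = 14.3, R = (25.83, -23.15). Then |GR| = |R − G| = 34.69.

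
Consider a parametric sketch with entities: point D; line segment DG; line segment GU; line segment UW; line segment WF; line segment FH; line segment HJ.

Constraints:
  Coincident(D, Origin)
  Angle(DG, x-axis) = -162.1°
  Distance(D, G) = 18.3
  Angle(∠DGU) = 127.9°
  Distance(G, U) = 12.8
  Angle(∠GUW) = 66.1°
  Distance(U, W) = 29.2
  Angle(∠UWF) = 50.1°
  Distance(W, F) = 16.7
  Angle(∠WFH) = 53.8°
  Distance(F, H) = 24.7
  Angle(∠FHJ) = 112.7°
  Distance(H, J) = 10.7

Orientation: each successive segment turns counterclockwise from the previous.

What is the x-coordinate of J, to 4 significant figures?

0.4966

D is at the origin; DG runs at -162.1° with length 18.3, so G = (-17.41, -5.625). ∠DGU = 127.9° gives GU at -110.0° from the x-axis; with |GU| = 12.8, U = (-21.79, -17.65). ∠GUW = 66.1° gives UW at 3.900° from the x-axis; with |UW| = 29.2, W = (7.340, -15.67). ∠UWF = 50.1° gives WF at 133.8° from the x-axis; with |WF| = 16.7, F = (-4.218, -3.613). ∠WFH = 53.8° gives FH at -100.0° from the x-axis; with |FH| = 24.7, H = (-8.508, -27.94). ∠FHJ = 112.7° gives HJ at -32.70° from the x-axis; with |HJ| = 10.7, J = (0.4966, -33.72). So J.x = 0.4966.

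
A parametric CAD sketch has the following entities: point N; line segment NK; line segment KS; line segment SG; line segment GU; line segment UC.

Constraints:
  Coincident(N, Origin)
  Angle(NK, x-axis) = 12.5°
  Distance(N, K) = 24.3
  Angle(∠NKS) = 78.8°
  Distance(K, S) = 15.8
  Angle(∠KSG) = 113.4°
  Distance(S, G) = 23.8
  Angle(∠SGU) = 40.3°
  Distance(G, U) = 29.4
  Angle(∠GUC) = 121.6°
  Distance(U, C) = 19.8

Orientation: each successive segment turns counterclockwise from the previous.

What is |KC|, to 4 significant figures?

11.29

N is at the origin; NK runs at 12.5° with length 24.3, so K = (23.72, 5.259). ∠NKS = 78.8° gives KS at 113.7° from the x-axis; with |KS| = 15.8, S = (17.37, 19.73). ∠KSG = 113.4° gives SG at -179.7° from the x-axis; with |SG| = 23.8, G = (-6.426, 19.60). ∠SGU = 40.3° gives GU at -40.00° from the x-axis; with |GU| = 29.4, U = (16.10, 0.7044). ∠GUC = 121.6° gives UC at 18.40° from the x-axis; with |UC| = 19.8, C = (34.88, 6.954). Then |KC| = |C − K| = 11.29.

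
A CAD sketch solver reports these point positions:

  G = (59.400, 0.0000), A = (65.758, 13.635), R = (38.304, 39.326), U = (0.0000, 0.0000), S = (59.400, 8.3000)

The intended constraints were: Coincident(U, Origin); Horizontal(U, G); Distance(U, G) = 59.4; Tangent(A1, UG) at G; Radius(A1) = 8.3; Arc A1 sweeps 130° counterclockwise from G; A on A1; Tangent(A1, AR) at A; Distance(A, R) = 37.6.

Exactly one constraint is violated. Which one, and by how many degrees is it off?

Tangent(A1, AR) at A — off by 6.90°.

U = (0.00, 0.00) ✓; U.y = 0.00, G.y = 0.00 ✓; |UG| = 59.40 ✓; ∠(SG, GU) = 90.00° ✓; |SG| = 8.300 ✓; bearing(S→A) − bearing(S→G) = 130.0° ✓; |SA| = 8.300 ✓; ∠(SA, AR) = 83.10° ✗; |AR| = 37.60 ✓.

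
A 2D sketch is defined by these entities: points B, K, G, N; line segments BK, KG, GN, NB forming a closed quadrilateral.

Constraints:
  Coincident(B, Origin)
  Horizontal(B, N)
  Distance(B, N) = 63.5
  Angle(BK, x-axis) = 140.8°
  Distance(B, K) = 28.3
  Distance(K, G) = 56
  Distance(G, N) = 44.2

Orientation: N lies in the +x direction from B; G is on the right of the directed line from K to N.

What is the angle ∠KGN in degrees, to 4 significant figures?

120.7°

B is at the origin; BN is horizontal with |BN| = 63.5 and N in +x, so N = (63.5, 0). BK runs at 140.8° with |BK| = 28.3, so K = (-21.93, 17.89). G is determined by |KG| = 56.0 and |GN| = 44.2 together: it lies at the intersection of circle(K, 56.0) and circle(N, 44.2). With |KN| = 87.28, the foot of the radical line on KN is 50.41 from K and the perpendicular offset is √(56.0² − 50.41²) = 24.38. Taking the right-of-KN solution: G = (22.42, -16.31).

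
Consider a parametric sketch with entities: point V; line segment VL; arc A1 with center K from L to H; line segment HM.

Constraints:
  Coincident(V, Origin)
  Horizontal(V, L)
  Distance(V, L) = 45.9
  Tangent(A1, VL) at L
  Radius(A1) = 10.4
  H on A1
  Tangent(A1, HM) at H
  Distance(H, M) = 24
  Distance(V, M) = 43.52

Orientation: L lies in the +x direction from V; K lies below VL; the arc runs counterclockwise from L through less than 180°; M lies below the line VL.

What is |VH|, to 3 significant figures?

36.7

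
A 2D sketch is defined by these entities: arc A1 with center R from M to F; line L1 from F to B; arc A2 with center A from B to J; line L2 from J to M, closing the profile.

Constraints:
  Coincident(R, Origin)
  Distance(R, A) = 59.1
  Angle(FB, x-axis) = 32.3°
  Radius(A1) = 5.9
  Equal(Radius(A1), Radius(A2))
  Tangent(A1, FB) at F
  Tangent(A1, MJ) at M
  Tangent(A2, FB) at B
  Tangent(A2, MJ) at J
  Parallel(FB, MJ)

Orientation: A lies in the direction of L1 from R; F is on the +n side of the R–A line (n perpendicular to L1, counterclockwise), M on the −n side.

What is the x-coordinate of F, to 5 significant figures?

-3.1527

The slot axis is L1's direction at 32.3°, so u = (cos 32.3°, sin 32.3°) = (0.84526, 0.53435) and n = (−sin 32.3°, cos 32.3°) = (-0.53435, 0.84526). R is at the origin and A lies 59.1 along u from R, so A = 59.1·u = (49.955, 31.580). Tangency of A1 to both parallel lines with radius 5.9 puts F and M at R ± 5.9·n: F = (-3.1527, 4.9870), M = (3.1527, -4.9870). So F.x = -3.1527.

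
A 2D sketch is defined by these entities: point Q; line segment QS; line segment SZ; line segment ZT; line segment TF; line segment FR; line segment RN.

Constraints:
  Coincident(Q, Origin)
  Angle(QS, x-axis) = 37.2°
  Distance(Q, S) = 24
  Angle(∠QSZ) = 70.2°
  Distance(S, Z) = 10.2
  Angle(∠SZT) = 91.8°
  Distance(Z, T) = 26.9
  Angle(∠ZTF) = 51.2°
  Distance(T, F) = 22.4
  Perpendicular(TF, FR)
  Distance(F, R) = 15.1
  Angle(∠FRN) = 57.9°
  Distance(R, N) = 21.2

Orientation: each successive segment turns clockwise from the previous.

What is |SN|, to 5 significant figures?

23.314

Q is at the origin; QS runs at 37.2° with length 24.0, so S = (19.117, 14.510). ∠QSZ = 70.2° gives SZ at -72.600° from the x-axis; with |SZ| = 10.2, Z = (22.167, 4.7771). ∠SZT = 91.8° gives ZT at -160.80° from the x-axis; with |ZT| = 26.9, T = (-3.2368, -4.0694). ∠ZTF = 51.2° gives TF at 70.400° from the x-axis; with |TF| = 22.4, F = (4.2773, 17.033). The perpendicularity gives FR at right angles to TF, so FR runs at -19.600°; with |FR| = 15.1, R = (18.502, 11.967). ∠FRN = 57.9° gives RN at -141.70° from the x-axis; with |RN| = 21.2, N = (1.8651, -1.1719). Then |SN| = |N − S| = 23.314.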